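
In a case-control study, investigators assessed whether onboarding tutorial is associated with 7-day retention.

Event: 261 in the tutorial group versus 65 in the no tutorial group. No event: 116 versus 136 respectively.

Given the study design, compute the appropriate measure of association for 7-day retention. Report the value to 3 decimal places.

From the description: a = 261, b = 116, c = 65, d = 136.
This is a case-control study: participants were sampled on outcome status, so risks in the source population cannot be estimated directly — relative risk is not valid here. The odds ratio is the appropriate measure.
OR = (a·d)/(b·c) = (261 × 136) / (116 × 65) = 35496 / 7540 = 4.70769

4.708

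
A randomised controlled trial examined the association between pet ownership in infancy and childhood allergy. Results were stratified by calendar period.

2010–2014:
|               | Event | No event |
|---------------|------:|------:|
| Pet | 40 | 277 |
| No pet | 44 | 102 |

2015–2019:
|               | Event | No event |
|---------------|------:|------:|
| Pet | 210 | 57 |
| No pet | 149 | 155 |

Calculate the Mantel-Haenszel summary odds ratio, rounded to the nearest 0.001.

1.598

OR_MH = Σ(aᵢdᵢ/nᵢ) / Σ(bᵢcᵢ/nᵢ), where nᵢ is the stratum total.
Stratum 1 (2010–2014): n = 463; a·d/n = 40·102/463 = 8.8121; b·c/n = 277·44/463 = 26.3240
Stratum 2 (2015–2019): n = 571; a·d/n = 210·155/571 = 57.0053; b·c/n = 57·149/571 = 14.8739
OR_MH = (8.8121 + 57.0053) / (26.3240 + 14.8739) = 65.8173 / 41.1979 = 1.59759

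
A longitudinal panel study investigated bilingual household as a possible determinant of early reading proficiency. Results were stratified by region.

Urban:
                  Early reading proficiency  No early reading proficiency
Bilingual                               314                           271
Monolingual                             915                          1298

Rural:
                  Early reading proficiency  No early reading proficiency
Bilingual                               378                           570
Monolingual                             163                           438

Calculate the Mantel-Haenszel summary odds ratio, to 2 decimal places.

1.70

OR_MH = Σ(aᵢdᵢ/nᵢ) / Σ(bᵢcᵢ/nᵢ), where nᵢ is the stratum total.
Stratum 1 (Urban): n = 2798; a·d/n = 314·1298/2798 = 145.6655; b·c/n = 271·915/2798 = 88.6222
Stratum 2 (Rural): n = 1549; a·d/n = 378·438/1549 = 106.8844; b·c/n = 570·163/1549 = 59.9806
OR_MH = (145.6655 + 106.8844) / (88.6222 + 59.9806) = 252.5499 / 148.6029 = 1.69950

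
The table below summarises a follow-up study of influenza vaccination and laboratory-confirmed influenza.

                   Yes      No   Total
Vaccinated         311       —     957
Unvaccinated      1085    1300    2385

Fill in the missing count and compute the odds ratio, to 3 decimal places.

0.577

The missing cell is in the exposed row: 957 − 311 = 646.
So a = 311, b = 646, c = 1085, d = 1300.
OR = (a·d)/(b·c) = (311 × 1300) / (646 × 1085) = 404300 / 700910 = 0.57682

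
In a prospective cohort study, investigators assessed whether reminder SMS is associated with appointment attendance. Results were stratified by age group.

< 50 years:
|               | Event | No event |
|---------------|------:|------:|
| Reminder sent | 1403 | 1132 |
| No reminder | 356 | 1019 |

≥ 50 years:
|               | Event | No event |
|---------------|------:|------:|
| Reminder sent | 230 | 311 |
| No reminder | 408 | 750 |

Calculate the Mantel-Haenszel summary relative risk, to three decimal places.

1.802

RR_MH = Σ(aᵢ·n₀ᵢ/nᵢ) / Σ(cᵢ·n₁ᵢ/nᵢ), with n₁ᵢ = aᵢ+bᵢ (exposed), n₀ᵢ = cᵢ+dᵢ (unexposed), nᵢ = n₁ᵢ+n₀ᵢ.
Stratum 1 (< 50 years): n₁ = 2535, n₀ = 1375, n = 3910; a·n₀/n = 1403·1375/3910 = 493.3824; c·n₁/n = 356·2535/3910 = 230.8082
Stratum 2 (≥ 50 years): n₁ = 541, n₀ = 1158, n = 1699; a·n₀/n = 230·1158/1699 = 156.7628; c·n₁/n = 408·541/1699 = 129.9164
RR_MH = (493.3824 + 156.7628) / (230.8082 + 129.9164) = 650.1452 / 360.7246 = 1.80233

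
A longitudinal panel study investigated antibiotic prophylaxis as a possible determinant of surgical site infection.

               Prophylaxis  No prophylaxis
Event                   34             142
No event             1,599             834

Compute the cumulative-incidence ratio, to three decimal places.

Reading the table with exposure as columns: a = 34 (Prophylaxis, case), b = 1599 (Prophylaxis, non-case), c = 142 (No prophylaxis, case), d = 834.
Risk in exposed = 34/1633 = 0.02082; risk in unexposed = 142/976 = 0.14549.
RR = 0.02082 / 0.14549 = 0.14310
The risk is 86% lower among the exposed than among the unexposed.

0.143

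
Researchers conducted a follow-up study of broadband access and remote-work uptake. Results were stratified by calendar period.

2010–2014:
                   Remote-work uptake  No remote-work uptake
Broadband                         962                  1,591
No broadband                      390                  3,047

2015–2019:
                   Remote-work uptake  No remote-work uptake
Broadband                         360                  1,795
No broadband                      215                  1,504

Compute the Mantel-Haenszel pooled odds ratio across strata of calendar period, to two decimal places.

3.10

OR_MH = Σ(aᵢdᵢ/nᵢ) / Σ(bᵢcᵢ/nᵢ), where nᵢ is the stratum total.
Stratum 1 (2010–2014): n = 5990; a·d/n = 962·3047/5990 = 489.3513; b·c/n = 1591·390/5990 = 103.5876
Stratum 2 (2015–2019): n = 3874; a·d/n = 360·1504/3874 = 139.7625; b·c/n = 1795·215/3874 = 99.6193
OR_MH = (489.3513 + 139.7625) / (103.5876 + 99.6193) = 629.1138 / 203.2069 = 3.09593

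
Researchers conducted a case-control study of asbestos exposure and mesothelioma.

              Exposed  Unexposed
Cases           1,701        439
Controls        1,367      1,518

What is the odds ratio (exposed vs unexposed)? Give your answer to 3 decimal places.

4.303

Reading the table with exposure as columns: a = 1701 (Exposed, case), b = 1367 (Exposed, non-case), c = 439 (Unexposed, case), d = 1518.
OR = (a·d)/(b·c) = (1701 × 1518) / (1367 × 439) = 2582118 / 600113 = 4.30272
The odds of mesothelioma are about 4.30 times as high in the exposed group.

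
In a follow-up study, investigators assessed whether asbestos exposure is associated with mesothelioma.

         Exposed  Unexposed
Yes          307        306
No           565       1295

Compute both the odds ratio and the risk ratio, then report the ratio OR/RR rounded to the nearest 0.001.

Reading the table with exposure as columns: a = 307 (Exposed, case), b = 565 (Exposed, non-case), c = 306 (Unexposed, case), d = 1295.
OR = (307·1295)/(565·306) = 397565/172890 = 2.29953
Risk in exposed = 307/872 = 0.35206; risk in unexposed = 306/1601 = 0.19113; RR = 1.84201
OR/RR = 2.29953 / 1.84201 = 1.24838
The outcome is not rare, so the OR lies further from 1 than the RR.

1.248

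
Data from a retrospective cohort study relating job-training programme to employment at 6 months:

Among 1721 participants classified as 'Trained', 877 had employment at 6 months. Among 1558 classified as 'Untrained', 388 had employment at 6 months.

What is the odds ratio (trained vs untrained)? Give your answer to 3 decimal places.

3.133

From the description: a = 877, b = 844, c = 388, d = 1170.
OR = (a·d)/(b·c) = (877 × 1170) / (844 × 388) = 1026090 / 327472 = 3.13337
The odds of employment at 6 months are about 3.13 times as high in the trained group.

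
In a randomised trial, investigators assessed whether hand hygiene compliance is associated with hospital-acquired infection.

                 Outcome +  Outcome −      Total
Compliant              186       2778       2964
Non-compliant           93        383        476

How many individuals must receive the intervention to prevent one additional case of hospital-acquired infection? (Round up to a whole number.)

8

Risk in treated group = 186/2964 = 0.06275; risk in control = 93/476 = 0.19538.
Absolute risk reduction = 0.19538 − 0.06275 = 0.13263
NNT = 1 / ARR = 1 / 0.13263 = 7.540 → round up → 8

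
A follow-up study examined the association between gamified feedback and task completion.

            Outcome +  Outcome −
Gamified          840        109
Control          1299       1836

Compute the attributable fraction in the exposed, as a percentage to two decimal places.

53.19

Cells: a = 840, b = 109, c = 1299, d = 1836.
Risk in exposed = 840/949 = 0.88514; risk in unexposed = 1299/3135 = 0.41435.
RR = 0.88514/0.41435 = 2.13620
AR% = (RR − 1)/RR × 100 = (2.13620 − 1)/2.13620 × 100 = 53.1879%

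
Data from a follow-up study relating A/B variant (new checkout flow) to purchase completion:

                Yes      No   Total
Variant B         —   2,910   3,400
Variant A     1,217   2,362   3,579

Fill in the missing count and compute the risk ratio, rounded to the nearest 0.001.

The missing cell is in the exposed row: 3400 − 2910 = 490.
So a = 490, b = 2910, c = 1217, d = 2362.
RR = [a/(a+b)] / [c/(c+d)] = (490/3400) / (1217/3579) = 0.14412/0.34004 = 0.42383

0.424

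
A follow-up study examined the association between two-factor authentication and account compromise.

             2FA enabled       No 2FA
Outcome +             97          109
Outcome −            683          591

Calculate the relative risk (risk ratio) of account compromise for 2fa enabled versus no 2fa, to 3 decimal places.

0.799

Reading the table with exposure as columns: a = 97 (2FA enabled, case), b = 683 (2FA enabled, non-case), c = 109 (No 2FA, case), d = 591.
Risk in exposed = 97/780 = 0.12436; risk in unexposed = 109/700 = 0.15571.
RR = 0.12436 / 0.15571 = 0.79864
The risk is 20% lower among the exposed than among the unexposed.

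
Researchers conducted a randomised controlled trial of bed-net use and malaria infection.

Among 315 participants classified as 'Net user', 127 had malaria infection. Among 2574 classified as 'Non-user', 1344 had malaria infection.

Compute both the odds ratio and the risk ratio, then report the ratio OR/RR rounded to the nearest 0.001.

0.801

From the description: a = 127, b = 188, c = 1344, d = 1230.
OR = (127·1230)/(188·1344) = 156210/252672 = 0.61823
Risk in exposed = 127/315 = 0.40317; risk in unexposed = 1344/2574 = 0.52214; RR = 0.77215
OR/RR = 0.61823 / 0.77215 = 0.80066
The outcome is not rare, so the OR lies further from 1 than the RR.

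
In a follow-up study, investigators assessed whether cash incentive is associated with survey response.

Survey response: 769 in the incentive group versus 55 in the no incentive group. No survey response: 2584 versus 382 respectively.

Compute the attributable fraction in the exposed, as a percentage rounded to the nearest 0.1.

45.1

From the description: a = 769, b = 2584, c = 55, d = 382.
Risk in exposed = 769/3353 = 0.22935; risk in unexposed = 55/437 = 0.12586.
RR = 0.22935/0.12586 = 1.82227
AR% = (RR − 1)/RR × 100 = (1.82227 − 1)/1.82227 × 100 = 45.1232%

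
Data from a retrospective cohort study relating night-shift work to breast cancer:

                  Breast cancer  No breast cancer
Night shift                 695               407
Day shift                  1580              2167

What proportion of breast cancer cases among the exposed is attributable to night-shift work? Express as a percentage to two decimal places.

33.14

Cells: a = 695, b = 407, c = 1580, d = 2167.
Risk in exposed = 695/1102 = 0.63067; risk in unexposed = 1580/3747 = 0.42167.
RR = 0.63067/0.42167 = 1.49565
AR% = (RR − 1)/RR × 100 = (1.49565 − 1)/1.49565 × 100 = 33.1394%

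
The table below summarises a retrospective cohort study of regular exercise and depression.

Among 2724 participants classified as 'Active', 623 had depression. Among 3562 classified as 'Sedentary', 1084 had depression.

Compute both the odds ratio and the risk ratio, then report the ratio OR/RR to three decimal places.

From the description: a = 623, b = 2101, c = 1084, d = 2478.
OR = (623·2478)/(2101·1084) = 1543794/2277484 = 0.67785
Risk in exposed = 623/2724 = 0.22871; risk in unexposed = 1084/3562 = 0.30432; RR = 0.75153
OR/RR = 0.67785 / 0.75153 = 0.90196
The outcome is not rare, so the OR lies further from 1 than the RR.

0.902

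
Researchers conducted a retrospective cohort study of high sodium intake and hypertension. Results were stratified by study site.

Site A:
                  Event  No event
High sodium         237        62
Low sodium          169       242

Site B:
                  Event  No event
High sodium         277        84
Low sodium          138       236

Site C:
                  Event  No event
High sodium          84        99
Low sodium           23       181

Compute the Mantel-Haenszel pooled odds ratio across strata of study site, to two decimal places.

OR_MH = Σ(aᵢdᵢ/nᵢ) / Σ(bᵢcᵢ/nᵢ), where nᵢ is the stratum total.
Stratum 1 (Site A): n = 710; a·d/n = 237·242/710 = 80.7803; b·c/n = 62·169/710 = 14.7577
Stratum 2 (Site B): n = 735; a·d/n = 277·236/735 = 88.9415; b·c/n = 84·138/735 = 15.7714
Stratum 3 (Site C): n = 387; a·d/n = 84·181/387 = 39.2868; b·c/n = 99·23/387 = 5.8837
OR_MH = (80.7803 + 88.9415 + 39.2868) / (14.7577 + 15.7714 + 5.8837) = 209.0086 / 36.4129 = 5.73996

5.74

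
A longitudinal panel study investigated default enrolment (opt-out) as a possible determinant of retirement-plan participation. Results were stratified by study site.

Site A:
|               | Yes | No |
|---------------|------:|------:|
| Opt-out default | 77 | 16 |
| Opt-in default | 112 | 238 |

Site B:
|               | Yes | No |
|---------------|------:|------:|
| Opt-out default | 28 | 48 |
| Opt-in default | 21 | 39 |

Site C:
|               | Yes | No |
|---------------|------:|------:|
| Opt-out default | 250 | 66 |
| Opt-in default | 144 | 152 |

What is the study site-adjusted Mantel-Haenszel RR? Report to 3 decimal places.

RR_MH = Σ(aᵢ·n₀ᵢ/nᵢ) / Σ(cᵢ·n₁ᵢ/nᵢ), with n₁ᵢ = aᵢ+bᵢ (exposed), n₀ᵢ = cᵢ+dᵢ (unexposed), nᵢ = n₁ᵢ+n₀ᵢ.
Stratum 1 (Site A): n₁ = 93, n₀ = 350, n = 443; a·n₀/n = 77·350/443 = 60.8352; c·n₁/n = 112·93/443 = 23.5124
Stratum 2 (Site B): n₁ = 76, n₀ = 60, n = 136; a·n₀/n = 28·60/136 = 12.3529; c·n₁/n = 21·76/136 = 11.7353
Stratum 3 (Site C): n₁ = 316, n₀ = 296, n = 612; a·n₀/n = 250·296/612 = 120.9150; c·n₁/n = 144·316/612 = 74.3529
RR_MH = (60.8352 + 12.3529 + 120.9150) / (23.5124 + 11.7353 + 74.3529) = 194.1032 / 109.6007 = 1.77100

1.771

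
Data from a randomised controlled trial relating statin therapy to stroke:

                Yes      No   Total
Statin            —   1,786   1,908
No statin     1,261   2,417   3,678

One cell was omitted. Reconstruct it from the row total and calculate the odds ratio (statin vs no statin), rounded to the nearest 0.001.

The missing cell is in the exposed row: 1908 − 1786 = 122.
So a = 122, b = 1786, c = 1261, d = 2417.
OR = (a·d)/(b·c) = (122 × 2417) / (1786 × 1261) = 294874 / 2252146 = 0.13093

0.131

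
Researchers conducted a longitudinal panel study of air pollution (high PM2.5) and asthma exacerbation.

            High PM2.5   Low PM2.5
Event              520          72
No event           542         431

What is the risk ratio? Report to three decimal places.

Reading the table with exposure as columns: a = 520 (High PM2.5, case), b = 542 (High PM2.5, non-case), c = 72 (Low PM2.5, case), d = 431.
Risk in exposed = 520/1062 = 0.48964; risk in unexposed = 72/503 = 0.14314.
RR = 0.48964 / 0.14314 = 3.42069
The risk among the exposed is 3.42 times that among the unexposed.

3.421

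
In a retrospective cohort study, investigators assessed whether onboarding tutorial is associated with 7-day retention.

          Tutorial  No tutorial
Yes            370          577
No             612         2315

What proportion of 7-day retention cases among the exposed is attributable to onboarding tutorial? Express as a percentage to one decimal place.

47.0

Reading the table with exposure as columns: a = 370 (Tutorial, case), b = 612 (Tutorial, non-case), c = 577 (No tutorial, case), d = 2315.
Risk in exposed = 370/982 = 0.37678; risk in unexposed = 577/2892 = 0.19952.
RR = 0.37678/0.19952 = 1.88848
AR% = (RR − 1)/RR × 100 = (1.88848 − 1)/1.88848 × 100 = 47.0474%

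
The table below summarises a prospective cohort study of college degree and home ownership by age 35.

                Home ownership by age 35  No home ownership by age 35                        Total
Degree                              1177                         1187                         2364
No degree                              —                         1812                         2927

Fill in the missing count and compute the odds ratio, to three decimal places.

The missing cell is in the unexposed row: 2927 − 1812 = 1115.
So a = 1177, b = 1187, c = 1115, d = 1812.
OR = (a·d)/(b·c) = (1177 × 1812) / (1187 × 1115) = 2132724 / 1323505 = 1.61142

1.611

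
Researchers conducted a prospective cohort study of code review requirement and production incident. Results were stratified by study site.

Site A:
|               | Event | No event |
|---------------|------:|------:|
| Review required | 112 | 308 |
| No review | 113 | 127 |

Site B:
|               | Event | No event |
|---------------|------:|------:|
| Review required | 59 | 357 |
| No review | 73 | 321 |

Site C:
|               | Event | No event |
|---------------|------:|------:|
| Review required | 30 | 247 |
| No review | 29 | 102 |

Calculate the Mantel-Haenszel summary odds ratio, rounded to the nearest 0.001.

0.512

OR_MH = Σ(aᵢdᵢ/nᵢ) / Σ(bᵢcᵢ/nᵢ), where nᵢ is the stratum total.
Stratum 1 (Site A): n = 660; a·d/n = 112·127/660 = 21.5515; b·c/n = 308·113/660 = 52.7333
Stratum 2 (Site B): n = 810; a·d/n = 59·321/810 = 23.3815; b·c/n = 357·73/810 = 32.1741
Stratum 3 (Site C): n = 408; a·d/n = 30·102/408 = 7.5000; b·c/n = 247·29/408 = 17.5564
OR_MH = (21.5515 + 23.3815 + 7.5000) / (52.7333 + 32.1741 + 17.5564) = 52.4330 / 102.4638 = 0.51172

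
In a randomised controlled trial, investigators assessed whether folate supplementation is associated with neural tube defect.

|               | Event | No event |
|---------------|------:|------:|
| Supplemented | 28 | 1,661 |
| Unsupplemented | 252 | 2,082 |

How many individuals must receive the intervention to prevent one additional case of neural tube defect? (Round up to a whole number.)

11

Risk in treated group = 28/1689 = 0.01658; risk in control = 252/2334 = 0.10797.
Absolute risk reduction = 0.10797 − 0.01658 = 0.09139
NNT = 1 / ARR = 1 / 0.09139 = 10.942 → round up → 11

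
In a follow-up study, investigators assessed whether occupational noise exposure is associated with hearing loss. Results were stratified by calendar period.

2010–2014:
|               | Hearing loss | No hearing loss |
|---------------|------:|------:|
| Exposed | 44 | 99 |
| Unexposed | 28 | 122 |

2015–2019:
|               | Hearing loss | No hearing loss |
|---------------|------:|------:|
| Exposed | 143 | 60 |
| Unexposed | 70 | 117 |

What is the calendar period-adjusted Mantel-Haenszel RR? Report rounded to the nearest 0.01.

RR_MH = Σ(aᵢ·n₀ᵢ/nᵢ) / Σ(cᵢ·n₁ᵢ/nᵢ), with n₁ᵢ = aᵢ+bᵢ (exposed), n₀ᵢ = cᵢ+dᵢ (unexposed), nᵢ = n₁ᵢ+n₀ᵢ.
Stratum 1 (2010–2014): n₁ = 143, n₀ = 150, n = 293; a·n₀/n = 44·150/293 = 22.5256; c·n₁/n = 28·143/293 = 13.6655
Stratum 2 (2015–2019): n₁ = 203, n₀ = 187, n = 390; a·n₀/n = 143·187/390 = 68.5667; c·n₁/n = 70·203/390 = 36.4359
RR_MH = (22.5256 + 68.5667) / (13.6655 + 36.4359) = 91.0923 / 50.1014 = 1.81816

1.82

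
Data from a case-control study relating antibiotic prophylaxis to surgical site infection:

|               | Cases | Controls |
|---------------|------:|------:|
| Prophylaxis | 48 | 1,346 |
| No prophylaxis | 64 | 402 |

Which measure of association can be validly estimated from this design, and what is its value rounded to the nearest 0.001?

0.224

Cells: a = 48, b = 1346, c = 64, d = 402.
This is a case-control study: participants were sampled on outcome status, so risks in the source population cannot be estimated directly — relative risk is not valid here. The odds ratio is the appropriate measure.
OR = (a·d)/(b·c) = (48 × 402) / (1346 × 64) = 19296 / 86144 = 0.22400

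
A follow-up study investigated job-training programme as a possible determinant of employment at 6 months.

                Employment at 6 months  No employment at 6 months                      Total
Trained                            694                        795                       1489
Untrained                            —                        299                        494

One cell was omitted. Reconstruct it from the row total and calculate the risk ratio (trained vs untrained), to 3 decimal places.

1.181

The missing cell is in the unexposed row: 494 − 299 = 195.
So a = 694, b = 795, c = 195, d = 299.
RR = [a/(a+b)] / [c/(c+d)] = (694/1489) / (195/494) = 0.46608/0.39474 = 1.18075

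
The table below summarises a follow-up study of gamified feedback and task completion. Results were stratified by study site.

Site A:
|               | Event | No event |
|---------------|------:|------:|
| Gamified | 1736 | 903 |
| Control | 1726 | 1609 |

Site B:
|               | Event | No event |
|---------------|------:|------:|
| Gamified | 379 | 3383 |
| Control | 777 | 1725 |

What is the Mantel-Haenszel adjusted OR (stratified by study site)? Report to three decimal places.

OR_MH = Σ(aᵢdᵢ/nᵢ) / Σ(bᵢcᵢ/nᵢ), where nᵢ is the stratum total.
Stratum 1 (Site A): n = 5974; a·d/n = 1736·1609/5974 = 467.5634; b·c/n = 903·1726/5974 = 260.8935
Stratum 2 (Site B): n = 6264; a·d/n = 379·1725/6264 = 104.3702; b·c/n = 3383·777/6264 = 419.6346
OR_MH = (467.5634 + 104.3702) / (260.8935 + 419.6346) = 571.9337 / 680.5281 = 0.84043

0.840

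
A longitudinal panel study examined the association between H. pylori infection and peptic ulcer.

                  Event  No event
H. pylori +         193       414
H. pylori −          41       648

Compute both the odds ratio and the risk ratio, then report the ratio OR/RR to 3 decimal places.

Cells: a = 193, b = 414, c = 41, d = 648.
OR = (193·648)/(414·41) = 125064/16974 = 7.36797
Risk in exposed = 193/607 = 0.31796; risk in unexposed = 41/689 = 0.05951; RR = 5.34323
OR/RR = 7.36797 / 5.34323 = 1.37894
The outcome is not rare, so the OR lies further from 1 than the RR.

1.379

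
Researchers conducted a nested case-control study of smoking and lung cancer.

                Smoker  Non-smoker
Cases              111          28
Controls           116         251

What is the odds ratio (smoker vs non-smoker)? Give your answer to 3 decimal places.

8.578

Reading the table with exposure as columns: a = 111 (Smoker, case), b = 116 (Smoker, non-case), c = 28 (Non-smoker, case), d = 251.
OR = (a·d)/(b·c) = (111 × 251) / (116 × 28) = 27861 / 3248 = 8.57789
The odds of lung cancer are about 8.58 times as high in the smoker group.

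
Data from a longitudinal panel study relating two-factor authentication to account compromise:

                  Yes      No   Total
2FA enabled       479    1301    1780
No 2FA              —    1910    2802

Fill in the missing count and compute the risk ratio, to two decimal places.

0.85

The missing cell is in the unexposed row: 2802 − 1910 = 892.
So a = 479, b = 1301, c = 892, d = 1910.
RR = [a/(a+b)] / [c/(c+d)] = (479/1780) / (892/2802) = 0.26910/0.31834 = 0.84532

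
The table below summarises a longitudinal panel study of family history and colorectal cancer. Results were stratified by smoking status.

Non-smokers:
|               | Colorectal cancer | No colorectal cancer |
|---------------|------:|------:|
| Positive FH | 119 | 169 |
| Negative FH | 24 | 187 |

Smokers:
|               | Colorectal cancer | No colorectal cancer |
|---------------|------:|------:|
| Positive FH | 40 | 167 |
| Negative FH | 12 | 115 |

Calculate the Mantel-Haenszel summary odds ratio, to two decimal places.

4.13

OR_MH = Σ(aᵢdᵢ/nᵢ) / Σ(bᵢcᵢ/nᵢ), where nᵢ is the stratum total.
Stratum 1 (Non-smokers): n = 499; a·d/n = 119·187/499 = 44.5952; b·c/n = 169·24/499 = 8.1283
Stratum 2 (Smokers): n = 334; a·d/n = 40·115/334 = 13.7725; b·c/n = 167·12/334 = 6.0000
OR_MH = (44.5952 + 13.7725) / (8.1283 + 6.0000) = 58.3676 / 14.1283 = 4.13127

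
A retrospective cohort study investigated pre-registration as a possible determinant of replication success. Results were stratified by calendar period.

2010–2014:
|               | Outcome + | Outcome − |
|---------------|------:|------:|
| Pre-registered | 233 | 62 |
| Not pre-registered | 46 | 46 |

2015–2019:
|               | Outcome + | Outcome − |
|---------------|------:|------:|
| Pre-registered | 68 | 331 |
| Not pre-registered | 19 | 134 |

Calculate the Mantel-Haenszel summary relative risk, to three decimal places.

1.521

RR_MH = Σ(aᵢ·n₀ᵢ/nᵢ) / Σ(cᵢ·n₁ᵢ/nᵢ), with n₁ᵢ = aᵢ+bᵢ (exposed), n₀ᵢ = cᵢ+dᵢ (unexposed), nᵢ = n₁ᵢ+n₀ᵢ.
Stratum 1 (2010–2014): n₁ = 295, n₀ = 92, n = 387; a·n₀/n = 233·92/387 = 55.3902; c·n₁/n = 46·295/387 = 35.0646
Stratum 2 (2015–2019): n₁ = 399, n₀ = 153, n = 552; a·n₀/n = 68·153/552 = 18.8478; c·n₁/n = 19·399/552 = 13.7337
RR_MH = (55.3902 + 18.8478) / (35.0646 + 13.7337) = 74.2380 / 48.7983 = 1.52132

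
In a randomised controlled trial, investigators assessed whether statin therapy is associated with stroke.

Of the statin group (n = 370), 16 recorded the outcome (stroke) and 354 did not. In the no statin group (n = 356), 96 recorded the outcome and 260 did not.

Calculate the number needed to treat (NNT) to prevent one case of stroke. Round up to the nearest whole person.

Risk in treated group = 16/370 = 0.04324; risk in control = 96/356 = 0.26966.
Absolute risk reduction = 0.26966 − 0.04324 = 0.22642
NNT = 1 / ARR = 1 / 0.22642 = 4.417 → round up → 5

5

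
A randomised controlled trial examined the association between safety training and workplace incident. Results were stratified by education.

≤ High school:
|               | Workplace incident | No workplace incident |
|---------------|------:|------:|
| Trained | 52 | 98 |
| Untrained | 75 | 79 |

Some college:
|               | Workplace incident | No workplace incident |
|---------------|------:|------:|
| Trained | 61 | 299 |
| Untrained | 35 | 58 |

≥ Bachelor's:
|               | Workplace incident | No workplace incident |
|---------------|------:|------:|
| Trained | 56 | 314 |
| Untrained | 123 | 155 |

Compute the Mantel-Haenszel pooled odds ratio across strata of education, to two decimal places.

0.32

OR_MH = Σ(aᵢdᵢ/nᵢ) / Σ(bᵢcᵢ/nᵢ), where nᵢ is the stratum total.
Stratum 1 (≤ High school): n = 304; a·d/n = 52·79/304 = 13.5132; b·c/n = 98·75/304 = 24.1776
Stratum 2 (Some college): n = 453; a·d/n = 61·58/453 = 7.8102; b·c/n = 299·35/453 = 23.1015
Stratum 3 (≥ Bachelor's): n = 648; a·d/n = 56·155/648 = 13.3951; b·c/n = 314·123/648 = 59.6019
OR_MH = (13.5132 + 7.8102 + 13.3951) / (24.1776 + 23.1015 + 59.6019) = 34.7184 / 106.8810 = 0.32483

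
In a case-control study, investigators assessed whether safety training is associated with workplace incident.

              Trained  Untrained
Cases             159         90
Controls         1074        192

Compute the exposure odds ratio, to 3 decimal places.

Reading the table with exposure as columns: a = 159 (Trained, case), b = 1074 (Trained, non-case), c = 90 (Untrained, case), d = 192.
OR = (a·d)/(b·c) = (159 × 192) / (1074 × 90) = 30528 / 96660 = 0.31583
Exposure is associated with lower odds of workplace incident (OR = 0.32 < 1).

0.316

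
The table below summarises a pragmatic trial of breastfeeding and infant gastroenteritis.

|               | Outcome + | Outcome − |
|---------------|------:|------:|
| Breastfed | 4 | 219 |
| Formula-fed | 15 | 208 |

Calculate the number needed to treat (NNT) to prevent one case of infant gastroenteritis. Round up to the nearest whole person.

21

Risk in treated group = 4/223 = 0.01794; risk in control = 15/223 = 0.06726.
Absolute risk reduction = 0.06726 − 0.01794 = 0.04933
NNT = 1 / ARR = 1 / 0.04933 = 20.273 → round up → 21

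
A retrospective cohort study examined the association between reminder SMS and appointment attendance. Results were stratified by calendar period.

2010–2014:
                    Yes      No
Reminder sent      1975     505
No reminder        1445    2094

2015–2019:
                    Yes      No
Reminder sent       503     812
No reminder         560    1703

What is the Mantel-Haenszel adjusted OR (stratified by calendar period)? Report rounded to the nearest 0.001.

3.731

OR_MH = Σ(aᵢdᵢ/nᵢ) / Σ(bᵢcᵢ/nᵢ), where nᵢ is the stratum total.
Stratum 1 (2010–2014): n = 6019; a·d/n = 1975·2094/6019 = 687.0992; b·c/n = 505·1445/6019 = 121.2369
Stratum 2 (2015–2019): n = 3578; a·d/n = 503·1703/3578 = 239.4100; b·c/n = 812·560/3578 = 127.0878
OR_MH = (687.0992 + 239.4100) / (121.2369 + 127.0878) = 926.5092 / 248.3247 = 3.73104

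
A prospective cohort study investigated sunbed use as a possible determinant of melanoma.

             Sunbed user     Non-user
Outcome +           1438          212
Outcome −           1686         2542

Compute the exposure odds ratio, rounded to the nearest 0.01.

10.23

Reading the table with exposure as columns: a = 1438 (Sunbed user, case), b = 1686 (Sunbed user, non-case), c = 212 (Non-user, case), d = 2542.
OR = (a·d)/(b·c) = (1438 × 2542) / (1686 × 212) = 3655396 / 357432 = 10.22683
The odds of melanoma are about 10.23 times as high in the sunbed user group.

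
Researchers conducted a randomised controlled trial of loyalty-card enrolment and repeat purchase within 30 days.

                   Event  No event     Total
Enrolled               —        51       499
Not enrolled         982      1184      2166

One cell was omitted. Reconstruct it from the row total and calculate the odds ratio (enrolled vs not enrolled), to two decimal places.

10.59

The missing cell is in the exposed row: 499 − 51 = 448.
So a = 448, b = 51, c = 982, d = 1184.
OR = (a·d)/(b·c) = (448 × 1184) / (51 × 982) = 530432 / 50082 = 10.59127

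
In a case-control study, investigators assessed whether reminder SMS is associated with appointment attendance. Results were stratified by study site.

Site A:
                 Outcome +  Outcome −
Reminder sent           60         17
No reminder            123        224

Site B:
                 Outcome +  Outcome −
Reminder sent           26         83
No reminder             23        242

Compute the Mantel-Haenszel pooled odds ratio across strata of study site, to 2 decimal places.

4.83

OR_MH = Σ(aᵢdᵢ/nᵢ) / Σ(bᵢcᵢ/nᵢ), where nᵢ is the stratum total.
Stratum 1 (Site A): n = 424; a·d/n = 60·224/424 = 31.6981; b·c/n = 17·123/424 = 4.9316
Stratum 2 (Site B): n = 374; a·d/n = 26·242/374 = 16.8235; b·c/n = 83·23/374 = 5.1043
OR_MH = (31.6981 + 16.8235) / (4.9316 + 5.1043) = 48.5216 / 10.0359 = 4.83482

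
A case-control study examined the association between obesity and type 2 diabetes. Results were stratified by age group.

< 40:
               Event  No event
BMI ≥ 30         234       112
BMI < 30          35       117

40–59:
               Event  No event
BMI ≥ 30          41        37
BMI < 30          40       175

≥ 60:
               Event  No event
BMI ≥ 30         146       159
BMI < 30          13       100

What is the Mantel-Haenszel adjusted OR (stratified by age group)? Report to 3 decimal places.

6.402

OR_MH = Σ(aᵢdᵢ/nᵢ) / Σ(bᵢcᵢ/nᵢ), where nᵢ is the stratum total.
Stratum 1 (< 40): n = 498; a·d/n = 234·117/498 = 54.9759; b·c/n = 112·35/498 = 7.8715
Stratum 2 (40–59): n = 293; a·d/n = 41·175/293 = 24.4881; b·c/n = 37·40/293 = 5.0512
Stratum 3 (≥ 60): n = 418; a·d/n = 146·100/418 = 34.9282; b·c/n = 159·13/418 = 4.9450
OR_MH = (54.9759 + 24.4881 + 34.9282) / (7.8715 + 5.0512 + 4.9450) = 114.3922 / 17.8677 = 6.40219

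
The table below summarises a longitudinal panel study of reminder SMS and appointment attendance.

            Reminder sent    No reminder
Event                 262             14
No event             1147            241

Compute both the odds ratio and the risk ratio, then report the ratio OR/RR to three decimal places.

Reading the table with exposure as columns: a = 262 (Reminder sent, case), b = 1147 (Reminder sent, non-case), c = 14 (No reminder, case), d = 241.
OR = (262·241)/(1147·14) = 63142/16058 = 3.93212
Risk in exposed = 262/1409 = 0.18595; risk in unexposed = 14/255 = 0.05490; RR = 3.38690
OR/RR = 3.93212 / 3.38690 = 1.16098
The outcome is not rare, so the OR lies further from 1 than the RR.

1.161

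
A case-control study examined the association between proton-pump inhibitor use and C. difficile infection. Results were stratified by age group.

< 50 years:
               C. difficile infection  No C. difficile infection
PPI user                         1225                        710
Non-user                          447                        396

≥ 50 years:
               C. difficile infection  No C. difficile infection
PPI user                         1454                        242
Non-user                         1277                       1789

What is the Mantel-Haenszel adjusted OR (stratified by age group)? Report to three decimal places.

OR_MH = Σ(aᵢdᵢ/nᵢ) / Σ(bᵢcᵢ/nᵢ), where nᵢ is the stratum total.
Stratum 1 (< 50 years): n = 2778; a·d/n = 1225·396/2778 = 174.6220; b·c/n = 710·447/2778 = 114.2441
Stratum 2 (≥ 50 years): n = 4762; a·d/n = 1454·1789/4762 = 546.2423; b·c/n = 242·1277/4762 = 64.8958
OR_MH = (174.6220 + 546.2423) / (114.2441 + 64.8958) = 720.8644 / 179.1399 = 4.02403

4.024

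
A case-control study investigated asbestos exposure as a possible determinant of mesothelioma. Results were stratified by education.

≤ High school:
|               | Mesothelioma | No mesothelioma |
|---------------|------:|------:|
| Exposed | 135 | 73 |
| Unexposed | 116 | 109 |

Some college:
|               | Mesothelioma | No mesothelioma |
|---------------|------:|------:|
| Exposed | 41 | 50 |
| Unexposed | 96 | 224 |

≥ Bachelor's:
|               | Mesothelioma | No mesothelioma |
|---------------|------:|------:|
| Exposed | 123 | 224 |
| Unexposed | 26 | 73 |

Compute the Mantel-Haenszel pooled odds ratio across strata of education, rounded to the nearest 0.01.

OR_MH = Σ(aᵢdᵢ/nᵢ) / Σ(bᵢcᵢ/nᵢ), where nᵢ is the stratum total.
Stratum 1 (≤ High school): n = 433; a·d/n = 135·109/433 = 33.9838; b·c/n = 73·116/433 = 19.5566
Stratum 2 (Some college): n = 411; a·d/n = 41·224/411 = 22.3455; b·c/n = 50·96/411 = 11.6788
Stratum 3 (≥ Bachelor's): n = 446; a·d/n = 123·73/446 = 20.1323; b·c/n = 224·26/446 = 13.0583
OR_MH = (33.9838 + 22.3455 + 20.1323) / (19.5566 + 11.6788 + 13.0583) = 76.4616 / 44.2937 = 1.72624

1.73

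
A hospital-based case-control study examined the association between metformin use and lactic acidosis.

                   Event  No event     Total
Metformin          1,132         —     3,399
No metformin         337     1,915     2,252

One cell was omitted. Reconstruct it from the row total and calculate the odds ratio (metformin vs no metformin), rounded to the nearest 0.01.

2.84

The missing cell is in the exposed row: 3399 − 1132 = 2267.
So a = 1132, b = 2267, c = 337, d = 1915.
OR = (a·d)/(b·c) = (1132 × 1915) / (2267 × 337) = 2167780 / 763979 = 2.83749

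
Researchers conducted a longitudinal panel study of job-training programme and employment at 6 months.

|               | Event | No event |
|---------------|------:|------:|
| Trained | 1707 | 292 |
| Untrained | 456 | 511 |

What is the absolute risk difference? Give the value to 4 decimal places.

Cells: a = 1707, b = 292, c = 456, d = 511.
Risk in exposed = 1707/1999 = 0.853927; risk in unexposed = 456/967 = 0.471562.
Risk difference = 0.853927 − 0.471562 = 0.382365

0.3824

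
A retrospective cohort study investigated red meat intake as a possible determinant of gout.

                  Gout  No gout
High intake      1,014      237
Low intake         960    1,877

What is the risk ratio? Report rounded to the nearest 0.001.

Cells: a = 1014, b = 237, c = 960, d = 1877.
Risk in exposed = 1014/1251 = 0.81055; risk in unexposed = 960/2837 = 0.33839.
RR = 0.81055 / 0.33839 = 2.39535
The risk among the exposed is 2.40 times that among the unexposed.

2.395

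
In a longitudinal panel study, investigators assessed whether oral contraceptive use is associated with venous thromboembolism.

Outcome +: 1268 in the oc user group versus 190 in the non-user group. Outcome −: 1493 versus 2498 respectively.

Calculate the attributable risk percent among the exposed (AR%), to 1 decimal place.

From the description: a = 1268, b = 1493, c = 190, d = 2498.
Risk in exposed = 1268/2761 = 0.45925; risk in unexposed = 190/2688 = 0.07068.
RR = 0.45925/0.07068 = 6.49723
AR% = (RR − 1)/RR × 100 = (6.49723 − 1)/6.49723 × 100 = 84.6088%

84.6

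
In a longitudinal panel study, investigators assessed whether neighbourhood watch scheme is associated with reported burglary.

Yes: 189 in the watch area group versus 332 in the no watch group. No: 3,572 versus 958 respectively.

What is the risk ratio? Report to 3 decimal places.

From the description: a = 189, b = 3572, c = 332, d = 958.
Risk in exposed = 189/3761 = 0.05025; risk in unexposed = 332/1290 = 0.25736.
RR = 0.05025 / 0.25736 = 0.19526
The risk is 80% lower among the exposed than among the unexposed.

0.195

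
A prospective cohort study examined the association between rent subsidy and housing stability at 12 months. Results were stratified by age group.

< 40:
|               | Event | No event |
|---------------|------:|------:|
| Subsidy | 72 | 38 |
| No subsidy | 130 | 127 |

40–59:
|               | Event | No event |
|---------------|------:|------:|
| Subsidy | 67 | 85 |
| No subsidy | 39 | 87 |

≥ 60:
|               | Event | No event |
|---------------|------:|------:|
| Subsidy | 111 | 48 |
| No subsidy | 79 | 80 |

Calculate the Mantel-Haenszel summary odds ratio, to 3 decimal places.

OR_MH = Σ(aᵢdᵢ/nᵢ) / Σ(bᵢcᵢ/nᵢ), where nᵢ is the stratum total.
Stratum 1 (< 40): n = 367; a·d/n = 72·127/367 = 24.9155; b·c/n = 38·130/367 = 13.4605
Stratum 2 (40–59): n = 278; a·d/n = 67·87/278 = 20.9676; b·c/n = 85·39/278 = 11.9245
Stratum 3 (≥ 60): n = 318; a·d/n = 111·80/318 = 27.9245; b·c/n = 48·79/318 = 11.9245
OR_MH = (24.9155 + 20.9676 + 27.9245) / (13.4605 + 11.9245 + 11.9245) = 73.8077 / 37.3095 = 1.97826

1.978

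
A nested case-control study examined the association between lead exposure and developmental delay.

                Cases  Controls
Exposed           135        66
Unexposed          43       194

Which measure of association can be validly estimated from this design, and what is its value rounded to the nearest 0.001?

Cells: a = 135, b = 66, c = 43, d = 194.
This is a nested case-control study: participants were sampled on outcome status, so risks in the source population cannot be estimated directly — relative risk is not valid here. The odds ratio is the appropriate measure.
OR = (a·d)/(b·c) = (135 × 194) / (66 × 43) = 26190 / 2838 = 9.22833

9.228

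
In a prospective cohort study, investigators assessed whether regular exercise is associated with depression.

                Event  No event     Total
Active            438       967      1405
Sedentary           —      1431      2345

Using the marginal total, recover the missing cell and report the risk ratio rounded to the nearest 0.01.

0.80

The missing cell is in the unexposed row: 2345 − 1431 = 914.
So a = 438, b = 967, c = 914, d = 1431.
RR = [a/(a+b)] / [c/(c+d)] = (438/1405) / (914/2345) = 0.31174/0.38977 = 0.79982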